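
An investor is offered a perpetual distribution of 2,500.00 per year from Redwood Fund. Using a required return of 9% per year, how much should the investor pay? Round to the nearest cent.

Level perpetuity: PV = C / r = 2,500.00 / 0.09 = 27,777.78

27777.78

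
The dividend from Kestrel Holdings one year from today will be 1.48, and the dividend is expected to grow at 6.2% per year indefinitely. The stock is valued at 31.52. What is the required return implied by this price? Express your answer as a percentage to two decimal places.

P = D₁/(r − g) ⇒ r = D₁/P + g = 1.4800/31.52 + 0.062 = 0.046954 + 0.062 = 0.108954

10.90%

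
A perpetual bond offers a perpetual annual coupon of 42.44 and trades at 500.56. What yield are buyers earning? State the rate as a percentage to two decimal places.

8.48%

P = C/r ⇒ r = C/P = 42.44/500.56 = 0.084785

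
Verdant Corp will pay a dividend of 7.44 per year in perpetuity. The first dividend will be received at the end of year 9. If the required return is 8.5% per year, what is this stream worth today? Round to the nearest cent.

45.57

Value at end of year 8: C / r = 7.44 / 0.085 = 87.5294
Discount to today: PV = 87.5294 / (1 + 0.085)^8 = 87.5294 / 1.920604 = 45.57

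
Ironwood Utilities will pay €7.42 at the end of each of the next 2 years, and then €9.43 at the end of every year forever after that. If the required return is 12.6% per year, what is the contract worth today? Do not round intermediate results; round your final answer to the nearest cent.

€71.47

PV of 2-year annuity: €7.42 × [1 − (1+0.126)^−2] / 0.126 = 12.44201
Perpetuity value at year 2: €9.43 / 0.126 = 74.84127
PV of perpetuity: 74.84127 / (1+0.126)^2 = 59.02886
Total PV = 12.44201 + 59.02886 = 71.47086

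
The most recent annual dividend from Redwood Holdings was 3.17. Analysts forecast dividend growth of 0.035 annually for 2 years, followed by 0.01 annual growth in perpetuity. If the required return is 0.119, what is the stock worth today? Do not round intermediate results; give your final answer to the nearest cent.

30.77

D_1 = 3.28095
D_2 = 3.39578
Terminal value at year 2: TV = D_2×(1+g_2)/(r−g_2) = 3.42974/0.109 = 31.46551
P_0 = D_1/(1+r)^1 + D_2/(1+r)^2 + TV/(1+r)^2
    = 2.93204 + 2.71194 + 25.12897 = 30.77294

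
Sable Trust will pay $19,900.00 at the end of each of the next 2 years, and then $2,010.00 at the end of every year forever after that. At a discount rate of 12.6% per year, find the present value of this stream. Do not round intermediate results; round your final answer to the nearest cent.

PV of 2-year annuity: $19,900.00 × [1 − (1+0.126)^−2] / 0.126 = 33368.72060
Perpetuity value at year 2: $2,010.00 / 0.126 = 15952.38095
PV of perpetuity: 15952.38095 / (1+0.126)^2 = 12581.97249
Total PV = 33368.72060 + 12581.97249 = 45950.69309

$45950.69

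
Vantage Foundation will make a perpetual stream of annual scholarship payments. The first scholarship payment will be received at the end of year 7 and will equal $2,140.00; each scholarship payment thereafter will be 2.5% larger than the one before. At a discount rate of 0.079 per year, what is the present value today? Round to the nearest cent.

Value at end of year 6: C₁ / (r − g) = $2,140.00 / (0.079 − 0.025) = $39,629.6296
Discount to today: PV = $39,629.6296 / (1 + 0.079)^6 = $39,629.6296 / 1.578079 = $25,112.58

$25112.58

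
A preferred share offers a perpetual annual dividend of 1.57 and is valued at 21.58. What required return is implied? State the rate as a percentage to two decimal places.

7.28%

P = C/r ⇒ r = C/P = 1.57/21.58 = 0.072753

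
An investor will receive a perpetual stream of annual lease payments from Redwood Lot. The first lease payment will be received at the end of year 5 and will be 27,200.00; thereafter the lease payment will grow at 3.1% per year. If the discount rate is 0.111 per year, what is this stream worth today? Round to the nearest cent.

223163.25

Value at end of year 4: C₁ / (r − g) = 27,200.00 / (0.111 − 0.031) = 340,000.0000
Discount to today: PV = 340,000.0000 / (1 + 0.111)^4 = 340,000.0000 / 1.523548 = 223,163.25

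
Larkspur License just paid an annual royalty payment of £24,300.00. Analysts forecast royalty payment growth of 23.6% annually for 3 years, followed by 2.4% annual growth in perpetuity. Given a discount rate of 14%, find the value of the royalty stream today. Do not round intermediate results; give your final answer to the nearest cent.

£359275.77

D_1 = 30034.80000
D_2 = 37123.01280
D_3 = 45884.04382
Terminal value at year 3: TV = D_3×(1+g_2)/(r−g_2) = 46985.26087/0.116 = 405045.35235
P_0 = D_1/(1+r)^1 + D_2/(1+r)^2 + D_3/(1+r)^3 + TV/(1+r)^3
    = 26346.31579 + 28564.95291 + 30970.42263 + 273394.07561 = 359275.76693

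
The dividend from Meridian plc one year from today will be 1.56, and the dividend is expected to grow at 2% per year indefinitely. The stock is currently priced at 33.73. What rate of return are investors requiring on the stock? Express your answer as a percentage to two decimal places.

6.62%

P = D₁/(r − g) ⇒ r = D₁/P + g = 1.5600/33.73 + 0.02 = 0.046250 + 0.02 = 0.066250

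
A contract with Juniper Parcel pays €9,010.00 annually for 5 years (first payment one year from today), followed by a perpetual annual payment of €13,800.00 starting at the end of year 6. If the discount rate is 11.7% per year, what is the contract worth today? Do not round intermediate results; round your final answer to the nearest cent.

€100552.74

PV of 5-year annuity: €9,010.00 × [1 − (1+0.117)^−5] / 0.117 = 32721.87318
Perpetuity value at year 5: €13,800.00 / 0.117 = 117948.71795
PV of perpetuity: 117948.71795 / (1+0.117)^5 = 67830.86558
Total PV = 32721.87318 + 67830.86558 = 100552.73876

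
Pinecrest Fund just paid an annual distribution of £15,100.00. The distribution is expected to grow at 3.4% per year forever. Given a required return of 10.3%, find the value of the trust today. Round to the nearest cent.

£226281.16

D₁ = D₀ × (1 + g) = £15,100.00 × 1.034 = £15,613.4000
Growing perpetuity: P = D₁ / (r − g) = £15,613.4000 / (0.103 − 0.034) = £226,281.16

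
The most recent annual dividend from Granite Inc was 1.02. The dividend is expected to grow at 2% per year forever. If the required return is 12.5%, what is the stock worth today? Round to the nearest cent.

9.91

D₁ = D₀ × (1 + g) = 1.02 × 1.02 = 1.0404
Growing perpetuity: P = D₁ / (r − g) = 1.0404 / (0.125 − 0.02) = 9.91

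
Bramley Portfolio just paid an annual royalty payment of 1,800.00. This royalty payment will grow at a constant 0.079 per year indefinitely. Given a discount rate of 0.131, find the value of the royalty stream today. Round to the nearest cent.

37350.00

D₁ = D₀ × (1 + g) = 1,800.00 × 1.079 = 1,942.2000
Growing perpetuity: P = D₁ / (r − g) = 1,942.2000 / (0.131 − 0.079) = 37,350.00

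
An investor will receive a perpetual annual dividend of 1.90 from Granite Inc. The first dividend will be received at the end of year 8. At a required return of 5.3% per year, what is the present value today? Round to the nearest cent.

24.97

Value at end of year 7: C / r = 1.90 / 0.053 = 35.8491
Discount to today: PV = 35.8491 / (1 + 0.053)^7 = 35.8491 / 1.435485 = 24.97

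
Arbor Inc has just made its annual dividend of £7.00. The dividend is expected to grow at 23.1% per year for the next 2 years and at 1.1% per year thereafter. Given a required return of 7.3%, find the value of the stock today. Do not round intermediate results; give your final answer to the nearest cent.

D_1 = 8.61700
D_2 = 10.60753
Terminal value at year 2: TV = D_2×(1+g_2)/(r−g_2) = 10.72421/0.062 = 172.97113
P_0 = D_1/(1+r)^1 + D_2/(1+r)^2 + TV/(1+r)^2
    = 8.03075 + 9.21329 + 150.23605 = 167.48010

£167.48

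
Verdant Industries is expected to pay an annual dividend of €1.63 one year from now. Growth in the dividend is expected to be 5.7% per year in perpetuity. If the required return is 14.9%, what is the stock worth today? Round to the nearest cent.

€17.72

Growing perpetuity: P = D₁ / (r − g) = €1.6300 / (0.149 − 0.057) = €17.72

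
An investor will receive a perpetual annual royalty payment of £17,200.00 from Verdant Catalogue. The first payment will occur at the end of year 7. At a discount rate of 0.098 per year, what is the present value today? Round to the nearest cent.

Value at end of year 6: C / r = £17,200.00 / 0.098 = £175,510.2041
Discount to today: PV = £175,510.2041 / (1 + 0.098)^6 = £175,510.2041 / 1.752323 = £100,158.62

£100158.62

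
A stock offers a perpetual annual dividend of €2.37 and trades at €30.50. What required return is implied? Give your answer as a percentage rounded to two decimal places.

P = C/r ⇒ r = C/P = €2.37/€30.50 = 0.077705

7.77%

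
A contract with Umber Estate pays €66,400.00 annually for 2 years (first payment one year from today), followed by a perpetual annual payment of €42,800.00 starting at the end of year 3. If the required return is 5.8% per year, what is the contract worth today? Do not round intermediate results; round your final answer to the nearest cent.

PV of 2-year annuity: €66,400.00 × [1 − (1+0.058)^−2] / 0.058 = 122079.32362
Perpetuity value at year 2: €42,800.00 / 0.058 = 737931.03448
PV of perpetuity: 737931.03448 / (1+0.058)^2 = 659241.34998
Total PV = 122079.32362 + 659241.34998 = 781320.67360

€781320.67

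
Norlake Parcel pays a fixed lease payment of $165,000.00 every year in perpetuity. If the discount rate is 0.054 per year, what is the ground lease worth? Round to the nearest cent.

Level perpetuity: PV = C / r = $165,000.00 / 0.054 = $3,055,555.56

$3055555.56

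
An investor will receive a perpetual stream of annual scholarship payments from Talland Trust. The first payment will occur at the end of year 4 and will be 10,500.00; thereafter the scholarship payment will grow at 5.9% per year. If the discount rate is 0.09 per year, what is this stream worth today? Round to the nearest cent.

Value at end of year 3: C₁ / (r − g) = 10,500.00 / (0.09 − 0.059) = 338,709.6774
Discount to today: PV = 338,709.6774 / (1 + 0.09)^3 = 338,709.6774 / 1.295029 = 261,546.02

261546.02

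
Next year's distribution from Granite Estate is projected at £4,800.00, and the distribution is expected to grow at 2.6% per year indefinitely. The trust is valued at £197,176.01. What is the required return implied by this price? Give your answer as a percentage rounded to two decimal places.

P = D₁/(r − g) ⇒ r = D₁/P + g = £4,800.0000/£197,176.01 + 0.026 = 0.024344 + 0.026 = 0.050344

5.03%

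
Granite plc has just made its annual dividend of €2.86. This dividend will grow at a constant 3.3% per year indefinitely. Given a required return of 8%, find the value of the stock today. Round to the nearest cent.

€62.86

D₁ = D₀ × (1 + g) = €2.86 × 1.033 = €2.9544
Growing perpetuity: P = D₁ / (r − g) = €2.9544 / (0.08 − 0.033) = €62.86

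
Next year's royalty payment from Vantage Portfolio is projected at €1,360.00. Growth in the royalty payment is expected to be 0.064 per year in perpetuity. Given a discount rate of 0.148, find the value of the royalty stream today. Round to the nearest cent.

Growing perpetuity: P = D₁ / (r − g) = €1,360.0000 / (0.148 − 0.064) = €16,190.48

€16190.48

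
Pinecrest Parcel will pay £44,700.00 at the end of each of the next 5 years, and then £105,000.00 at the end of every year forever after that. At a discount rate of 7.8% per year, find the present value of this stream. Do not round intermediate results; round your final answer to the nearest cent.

£1104118.97

PV of 5-year annuity: £44,700.00 × [1 − (1+0.078)^−5] / 0.078 = 179418.89181
Perpetuity value at year 5: £105,000.00 / 0.078 = 1346153.84615
PV of perpetuity: 1346153.84615 / (1+0.078)^5 = 924700.07345
Total PV = 179418.89181 + 924700.07345 = 1104118.96526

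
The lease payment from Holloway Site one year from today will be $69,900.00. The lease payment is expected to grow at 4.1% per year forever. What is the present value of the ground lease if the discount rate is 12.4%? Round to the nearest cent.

Growing perpetuity: P = D₁ / (r − g) = $69,900.0000 / (0.124 − 0.041) = $842,168.67

$842168.67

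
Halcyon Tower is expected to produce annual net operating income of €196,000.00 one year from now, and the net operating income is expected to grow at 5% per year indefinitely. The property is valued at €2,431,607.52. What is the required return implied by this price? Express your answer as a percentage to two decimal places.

13.06%

P = D₁/(r − g) ⇒ r = D₁/P + g = €196,000.0000/€2,431,607.52 + 0.05 = 0.080605 + 0.05 = 0.130605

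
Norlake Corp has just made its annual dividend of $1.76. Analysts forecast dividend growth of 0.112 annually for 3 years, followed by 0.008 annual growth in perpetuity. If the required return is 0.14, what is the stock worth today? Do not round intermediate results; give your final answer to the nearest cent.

D_1 = 1.95712
D_2 = 2.17632
D_3 = 2.42006
Terminal value at year 3: TV = D_3×(1+g_2)/(r−g_2) = 2.43943/0.132 = 18.48050
P_0 = D_1/(1+r)^1 + D_2/(1+r)^2 + D_3/(1+r)^3 + TV/(1+r)^3
    = 1.71677 + 1.67461 + 1.63347 + 12.47381 = 17.49866

$17.50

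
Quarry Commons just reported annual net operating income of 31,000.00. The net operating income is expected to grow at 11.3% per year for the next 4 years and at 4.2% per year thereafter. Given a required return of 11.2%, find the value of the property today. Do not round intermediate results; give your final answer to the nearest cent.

D_1 = 34503.00000
D_2 = 38401.83900
D_3 = 42741.24681
D_4 = 47571.00770
Terminal value at year 4: TV = D_4×(1+g_2)/(r−g_2) = 49568.99002/0.07 = 708128.42885
P_0 = D_1/(1+r)^1 + D_2/(1+r)^2 + D_3/(1+r)^3 + D_4/(1+r)^4 + TV/(1+r)^4
    = 31027.87770 + 31055.78047 + 31083.70833 + 31111.66130 + 463119.30108 = 587398.32887

587398.33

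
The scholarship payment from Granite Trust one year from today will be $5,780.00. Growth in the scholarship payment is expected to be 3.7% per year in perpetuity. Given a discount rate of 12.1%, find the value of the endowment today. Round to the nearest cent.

Growing perpetuity: P = D₁ / (r − g) = $5,780.0000 / (0.121 − 0.037) = $68,809.52

$68809.52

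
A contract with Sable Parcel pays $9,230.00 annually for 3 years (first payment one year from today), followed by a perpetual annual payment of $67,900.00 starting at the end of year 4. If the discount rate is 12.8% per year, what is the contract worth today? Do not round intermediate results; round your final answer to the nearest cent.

PV of 3-year annuity: $9,230.00 × [1 − (1+0.128)^−3] / 0.128 = 21867.66268
Perpetuity value at year 3: $67,900.00 / 0.128 = 530468.75000
PV of perpetuity: 530468.75000 / (1+0.128)^3 = 369600.46223
Total PV = 21867.66268 + 369600.46223 = 391468.12492

$391468.12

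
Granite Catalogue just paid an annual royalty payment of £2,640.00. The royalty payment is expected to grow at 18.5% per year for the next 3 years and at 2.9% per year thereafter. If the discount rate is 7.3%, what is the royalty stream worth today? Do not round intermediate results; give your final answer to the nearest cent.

£92852.98

D_1 = 3128.40000
D_2 = 3707.15400
D_3 = 4392.97749
Terminal value at year 3: TV = D_3×(1+g_2)/(r−g_2) = 4520.37384/0.044 = 102735.76903
P_0 = D_1/(1+r)^1 + D_2/(1+r)^2 + D_3/(1+r)^3 + TV/(1+r)^3
    = 2915.56384 + 3219.89110 + 3555.98411 + 83161.53755 = 92852.97660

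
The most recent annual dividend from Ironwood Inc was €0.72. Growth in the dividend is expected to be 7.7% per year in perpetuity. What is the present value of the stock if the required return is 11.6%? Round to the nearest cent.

€19.88

D₁ = D₀ × (1 + g) = €0.72 × 1.077 = €0.7754
Growing perpetuity: P = D₁ / (r − g) = €0.7754 / (0.116 − 0.077) = €19.88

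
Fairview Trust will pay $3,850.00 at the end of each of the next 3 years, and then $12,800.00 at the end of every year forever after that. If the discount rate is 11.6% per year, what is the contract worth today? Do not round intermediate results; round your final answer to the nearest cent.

$88699.81

PV of 3-year annuity: $3,850.00 × [1 − (1+0.116)^−3] / 0.116 = 9310.98392
Perpetuity value at year 3: $12,800.00 / 0.116 = 110344.82759
PV of perpetuity: 110344.82759 / (1+0.116)^3 = 79388.82910
Total PV = 9310.98392 + 79388.82910 = 88699.81302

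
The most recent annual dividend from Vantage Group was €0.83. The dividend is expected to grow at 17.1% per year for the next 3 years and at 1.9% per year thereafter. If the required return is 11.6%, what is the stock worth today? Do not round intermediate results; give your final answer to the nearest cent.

D_1 = 0.97193
D_2 = 1.13813
D_3 = 1.33275
Terminal value at year 3: TV = D_3×(1+g_2)/(r−g_2) = 1.35807/0.097 = 14.00075
P_0 = D_1/(1+r)^1 + D_2/(1+r)^2 + D_3/(1+r)^3 + TV/(1+r)^3
    = 0.87091 + 0.91383 + 0.95886 + 10.07300 = 12.81659

€12.82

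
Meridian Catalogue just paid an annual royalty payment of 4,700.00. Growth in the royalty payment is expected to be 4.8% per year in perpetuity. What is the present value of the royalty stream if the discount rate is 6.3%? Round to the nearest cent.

328373.33

D₁ = D₀ × (1 + g) = 4,700.00 × 1.048 = 4,925.6000
Growing perpetuity: P = D₁ / (r − g) = 4,925.6000 / (0.063 − 0.048) = 328,373.33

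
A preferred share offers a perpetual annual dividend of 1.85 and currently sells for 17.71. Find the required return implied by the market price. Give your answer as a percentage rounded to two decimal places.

P = C/r ⇒ r = C/P = 1.85/17.71 = 0.104461

10.45%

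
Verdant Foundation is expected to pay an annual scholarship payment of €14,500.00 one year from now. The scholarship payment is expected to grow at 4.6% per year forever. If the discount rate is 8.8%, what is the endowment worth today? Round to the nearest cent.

€345238.10

Growing perpetuity: P = D₁ / (r − g) = €14,500.0000 / (0.088 − 0.046) = €345,238.10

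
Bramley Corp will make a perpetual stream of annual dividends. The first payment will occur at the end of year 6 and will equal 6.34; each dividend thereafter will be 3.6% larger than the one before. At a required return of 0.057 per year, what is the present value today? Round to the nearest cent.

Value at end of year 5: C₁ / (r − g) = 6.34 / (0.057 − 0.036) = 301.9048
Discount to today: PV = 301.9048 / (1 + 0.057)^5 = 301.9048 / 1.319395 = 228.82

228.82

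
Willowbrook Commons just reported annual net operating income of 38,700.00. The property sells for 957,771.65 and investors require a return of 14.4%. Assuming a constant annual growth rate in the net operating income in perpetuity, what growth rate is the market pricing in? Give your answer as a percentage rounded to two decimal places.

P = D₀(1+g)/(r−g) ⇒ P(r−g) = D₀(1+g) ⇒ g(P+D₀) = P·r − D₀
g = (P·r − D₀)/(P + D₀) = (957,771.65×0.144 − 38,700.00) / (957,771.65 + 38,700.00) = 0.099570

9.96%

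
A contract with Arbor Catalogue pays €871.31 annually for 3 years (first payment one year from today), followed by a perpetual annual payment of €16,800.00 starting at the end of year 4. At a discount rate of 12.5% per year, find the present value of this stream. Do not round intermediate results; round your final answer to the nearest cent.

€96468.30

PV of 3-year annuity: €871.31 × [1 − (1+0.125)^−3] / 0.125 = 2074.88911
Perpetuity value at year 3: €16,800.00 / 0.125 = 134400.00000
PV of perpetuity: 134400.00000 / (1+0.125)^3 = 94393.41564
Total PV = 2074.88911 + 94393.41564 = 96468.30475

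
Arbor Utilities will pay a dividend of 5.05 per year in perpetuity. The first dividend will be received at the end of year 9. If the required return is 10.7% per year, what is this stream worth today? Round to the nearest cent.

Value at end of year 8: C / r = 5.05 / 0.107 = 47.1963
Discount to today: PV = 47.1963 / (1 + 0.107)^8 = 47.1963 / 2.255179 = 20.93

20.93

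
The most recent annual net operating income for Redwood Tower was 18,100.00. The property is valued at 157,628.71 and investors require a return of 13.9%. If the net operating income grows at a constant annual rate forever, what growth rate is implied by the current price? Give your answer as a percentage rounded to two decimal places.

2.17%

P = D₀(1+g)/(r−g) ⇒ P(r−g) = D₀(1+g) ⇒ g(P+D₀) = P·r − D₀
g = (P·r − D₀)/(P + D₀) = (157,628.71×0.139 − 18,100.00) / (157,628.71 + 18,100.00) = 0.021683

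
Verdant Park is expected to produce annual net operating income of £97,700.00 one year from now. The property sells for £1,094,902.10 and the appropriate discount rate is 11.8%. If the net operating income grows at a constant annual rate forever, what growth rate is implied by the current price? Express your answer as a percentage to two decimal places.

2.88%

P = D₁/(r−g) ⇒ g = r − D₁/P = 0.118 − £97,700.00/£1,094,902.10 = 0.028768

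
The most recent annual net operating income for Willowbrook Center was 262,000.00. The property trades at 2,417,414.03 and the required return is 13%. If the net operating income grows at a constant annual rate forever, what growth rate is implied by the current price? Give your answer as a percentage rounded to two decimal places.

P = D₀(1+g)/(r−g) ⇒ P(r−g) = D₀(1+g) ⇒ g(P+D₀) = P·r − D₀
g = (P·r − D₀)/(P + D₀) = (2,417,414.03×0.13 − 262,000.00) / (2,417,414.03 + 262,000.00) = 0.019506

1.95%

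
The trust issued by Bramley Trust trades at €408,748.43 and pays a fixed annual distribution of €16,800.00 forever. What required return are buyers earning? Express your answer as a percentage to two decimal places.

P = C/r ⇒ r = C/P = €16,800.00/€408,748.43 = 0.041101

4.11%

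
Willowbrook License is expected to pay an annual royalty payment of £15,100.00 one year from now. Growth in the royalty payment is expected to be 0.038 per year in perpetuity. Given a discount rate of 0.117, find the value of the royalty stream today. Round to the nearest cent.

Growing perpetuity: P = D₁ / (r − g) = £15,100.0000 / (0.117 − 0.038) = £191,139.24

£191139.24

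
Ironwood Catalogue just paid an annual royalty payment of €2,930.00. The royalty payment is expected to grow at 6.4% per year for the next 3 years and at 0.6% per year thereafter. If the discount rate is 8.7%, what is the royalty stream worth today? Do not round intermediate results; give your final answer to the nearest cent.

€42551.71

D_1 = 3117.52000
D_2 = 3317.04128
D_3 = 3529.33192
Terminal value at year 3: TV = D_3×(1+g_2)/(r−g_2) = 3550.50791/0.081 = 43833.43103
P_0 = D_1/(1+r)^1 + D_2/(1+r)^2 + D_3/(1+r)^3 + TV/(1+r)^3
    = 2868.00368 + 2807.31915 + 2747.91865 + 34128.47116 = 42551.71264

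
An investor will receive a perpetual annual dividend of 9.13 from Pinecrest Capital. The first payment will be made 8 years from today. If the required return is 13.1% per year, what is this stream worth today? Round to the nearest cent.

29.44

Value at end of year 7: C / r = 9.13 / 0.131 = 69.6947
Discount to today: PV = 69.6947 / (1 + 0.131)^7 = 69.6947 / 2.367218 = 29.44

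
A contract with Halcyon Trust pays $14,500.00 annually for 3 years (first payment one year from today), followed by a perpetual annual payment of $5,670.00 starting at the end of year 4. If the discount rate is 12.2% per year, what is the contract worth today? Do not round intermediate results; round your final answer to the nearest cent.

$67610.90

PV of 3-year annuity: $14,500.00 × [1 − (1+0.122)^−3] / 0.122 = 34707.20985
Perpetuity value at year 3: $5,670.00 / 0.122 = 46475.40984
PV of perpetuity: 46475.40984 / (1+0.122)^3 = 32903.69399
Total PV = 34707.20985 + 32903.69399 = 67610.90383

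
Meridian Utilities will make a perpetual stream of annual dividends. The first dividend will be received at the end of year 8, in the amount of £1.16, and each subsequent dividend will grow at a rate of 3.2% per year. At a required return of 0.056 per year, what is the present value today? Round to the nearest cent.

Value at end of year 7: C₁ / (r − g) = £1.16 / (0.056 − 0.032) = £48.3333
Discount to today: PV = £48.3333 / (1 + 0.056)^7 = £48.3333 / 1.464359 = £33.01

£33.01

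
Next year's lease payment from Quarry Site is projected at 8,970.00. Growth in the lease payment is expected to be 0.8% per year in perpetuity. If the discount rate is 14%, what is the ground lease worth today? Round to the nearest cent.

67954.55

Growing perpetuity: P = D₁ / (r − g) = 8,970.0000 / (0.14 − 0.008) = 67,954.55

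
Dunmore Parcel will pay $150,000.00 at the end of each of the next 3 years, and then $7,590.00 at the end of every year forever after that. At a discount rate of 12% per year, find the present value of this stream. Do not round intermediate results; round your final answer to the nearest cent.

PV of 3-year annuity: $150,000.00 × [1 − (1+0.12)^−3] / 0.12 = 360274.69023
Perpetuity value at year 3: $7,590.00 / 0.12 = 63250.00000
PV of perpetuity: 63250.00000 / (1+0.12)^3 = 45020.10067
Total PV = 360274.69023 + 45020.10067 = 405294.79091

$405294.79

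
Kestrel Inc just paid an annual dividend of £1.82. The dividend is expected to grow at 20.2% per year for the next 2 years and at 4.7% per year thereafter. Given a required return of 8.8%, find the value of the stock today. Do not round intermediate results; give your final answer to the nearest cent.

D_1 = 2.18764
D_2 = 2.62954
Terminal value at year 2: TV = D_2×(1+g_2)/(r−g_2) = 2.75313/0.041 = 67.14956
P_0 = D_1/(1+r)^1 + D_2/(1+r)^2 + TV/(1+r)^2
    = 2.01070 + 2.22138 + 56.72642 = 60.95849

£60.96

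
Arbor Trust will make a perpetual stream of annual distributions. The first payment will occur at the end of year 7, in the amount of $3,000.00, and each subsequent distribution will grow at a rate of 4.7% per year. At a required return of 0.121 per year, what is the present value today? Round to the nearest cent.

$20429.41

Value at end of year 6: C₁ / (r − g) = $3,000.00 / (0.121 − 0.047) = $40,540.5405
Discount to today: PV = $40,540.5405 / (1 + 0.121)^6 = $40,540.5405 / 1.984420 = $20,429.41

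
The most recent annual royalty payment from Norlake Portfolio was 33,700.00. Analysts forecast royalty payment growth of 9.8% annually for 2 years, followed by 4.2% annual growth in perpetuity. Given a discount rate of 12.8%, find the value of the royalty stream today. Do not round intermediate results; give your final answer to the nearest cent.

451623.35

D_1 = 37002.60000
D_2 = 40628.85480
Terminal value at year 2: TV = D_2×(1+g_2)/(r−g_2) = 42335.26670/0.086 = 492270.54304
P_0 = D_1/(1+r)^1 + D_2/(1+r)^2 + TV/(1+r)^2
    = 32803.72340 + 31931.28395 + 386888.34742 = 451623.35477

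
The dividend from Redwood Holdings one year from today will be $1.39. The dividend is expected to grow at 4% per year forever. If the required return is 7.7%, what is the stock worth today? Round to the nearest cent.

Growing perpetuity: P = D₁ / (r − g) = $1.3900 / (0.077 − 0.04) = $37.57

$37.57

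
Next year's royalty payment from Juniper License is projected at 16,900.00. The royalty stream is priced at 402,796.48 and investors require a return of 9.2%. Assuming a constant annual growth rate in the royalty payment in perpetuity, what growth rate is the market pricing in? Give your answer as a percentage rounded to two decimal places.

P = D₁/(r−g) ⇒ g = r − D₁/P = 0.092 − 16,900.00/402,796.48 = 0.050043

5.00%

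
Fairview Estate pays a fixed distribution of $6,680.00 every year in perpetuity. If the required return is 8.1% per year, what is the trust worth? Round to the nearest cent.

Level perpetuity: PV = C / r = $6,680.00 / 0.081 = $82,469.14

$82469.14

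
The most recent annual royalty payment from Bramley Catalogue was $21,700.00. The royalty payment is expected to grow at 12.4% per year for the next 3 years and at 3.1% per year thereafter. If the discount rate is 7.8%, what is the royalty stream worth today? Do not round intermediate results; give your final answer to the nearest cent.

D_1 = 24390.80000
D_2 = 27415.25920
D_3 = 30814.75134
Terminal value at year 3: TV = D_3×(1+g_2)/(r−g_2) = 31770.00863/0.047 = 675957.63048
P_0 = D_1/(1+r)^1 + D_2/(1+r)^2 + D_3/(1+r)^3 + TV/(1+r)^3
    = 22625.97403 + 23591.46086 + 24598.14657 + 539589.13012 = 610404.71158

$610404.71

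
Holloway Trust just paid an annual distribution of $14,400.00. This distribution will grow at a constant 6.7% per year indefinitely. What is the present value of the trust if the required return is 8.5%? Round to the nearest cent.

$853600.00

D₁ = D₀ × (1 + g) = $14,400.00 × 1.067 = $15,364.8000
Growing perpetuity: P = D₁ / (r − g) = $15,364.8000 / (0.085 − 0.067) = $853,600.00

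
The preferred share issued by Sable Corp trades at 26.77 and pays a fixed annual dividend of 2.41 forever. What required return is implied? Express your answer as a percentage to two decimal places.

9.00%

P = C/r ⇒ r = C/P = 2.41/26.77 = 0.090026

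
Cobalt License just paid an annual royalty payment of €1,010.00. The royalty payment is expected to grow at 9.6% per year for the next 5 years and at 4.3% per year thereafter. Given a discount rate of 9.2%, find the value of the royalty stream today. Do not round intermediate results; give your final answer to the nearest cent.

€27000.98

D_1 = 1106.96000
D_2 = 1213.22816
D_3 = 1329.69806
D_4 = 1457.34908
D_5 = 1597.25459
Terminal value at year 5: TV = D_5×(1+g_2)/(r−g_2) = 1665.93654/0.049 = 33998.70482
P_0 = D_1/(1+r)^1 + D_2/(1+r)^2 + D_3/(1+r)^3 + D_4/(1+r)^4 + D_5/(1+r)^5 + TV/(1+r)^5
    = 1013.69963 + 1017.41282 + 1021.13961 + 1024.88004 + 1028.63418 + 21895.21334 = 27000.97962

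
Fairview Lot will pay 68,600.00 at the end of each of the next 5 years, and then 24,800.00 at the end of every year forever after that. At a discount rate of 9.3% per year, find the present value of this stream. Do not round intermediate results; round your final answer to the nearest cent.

435715.47

PV of 5-year annuity: 68,600.00 × [1 − (1+0.093)^−5] / 0.093 = 264765.93819
Perpetuity value at year 5: 24,800.00 / 0.093 = 266666.66667
PV of perpetuity: 266666.66667 / (1+0.093)^5 = 170949.53449
Total PV = 264765.93819 + 170949.53449 = 435715.47268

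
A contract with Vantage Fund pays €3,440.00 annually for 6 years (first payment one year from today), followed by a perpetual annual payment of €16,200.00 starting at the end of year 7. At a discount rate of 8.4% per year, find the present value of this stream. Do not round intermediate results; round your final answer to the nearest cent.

PV of 6-year annuity: €3,440.00 × [1 − (1+0.084)^−6] / 0.084 = 15711.56075
Perpetuity value at year 6: €16,200.00 / 0.084 = 192857.14286
PV of perpetuity: 192857.14286 / (1+0.084)^6 = 118866.65330
Total PV = 15711.56075 + 118866.65330 = 134578.21404

€134578.21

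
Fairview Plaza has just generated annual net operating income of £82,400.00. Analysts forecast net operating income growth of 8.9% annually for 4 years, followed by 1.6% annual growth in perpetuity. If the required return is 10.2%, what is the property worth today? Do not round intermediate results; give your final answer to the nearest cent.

£1248334.65

D_1 = 89733.60000
D_2 = 97719.89040
D_3 = 106416.96065
D_4 = 115888.07014
Terminal value at year 4: TV = D_4×(1+g_2)/(r−g_2) = 117742.27927/0.086 = 1369096.27053
P_0 = D_1/(1+r)^1 + D_2/(1+r)^2 + D_3/(1+r)^3 + D_4/(1+r)^4 + TV/(1+r)^4
    = 81427.94918 + 80467.36539 + 79518.11335 + 78580.05938 + 928341.16663 = 1248334.65393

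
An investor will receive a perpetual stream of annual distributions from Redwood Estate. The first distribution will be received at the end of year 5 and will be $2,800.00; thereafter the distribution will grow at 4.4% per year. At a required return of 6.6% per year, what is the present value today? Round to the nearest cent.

$98561.32

Value at end of year 4: C₁ / (r − g) = $2,800.00 / (0.066 − 0.044) = $127,272.7273
Discount to today: PV = $127,272.7273 / (1 + 0.066)^4 = $127,272.7273 / 1.291305 = $98,561.32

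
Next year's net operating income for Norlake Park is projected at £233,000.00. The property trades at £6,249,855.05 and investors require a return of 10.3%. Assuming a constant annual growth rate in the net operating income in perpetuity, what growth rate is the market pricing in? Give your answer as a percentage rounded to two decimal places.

P = D₁/(r−g) ⇒ g = r − D₁/P = 0.103 − £233,000.00/£6,249,855.05 = 0.065719

6.57%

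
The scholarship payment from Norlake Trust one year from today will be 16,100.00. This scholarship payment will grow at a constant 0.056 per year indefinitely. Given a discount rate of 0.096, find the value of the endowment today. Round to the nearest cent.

402500.00

Growing perpetuity: P = D₁ / (r − g) = 16,100.0000 / (0.096 − 0.056) = 402,500.00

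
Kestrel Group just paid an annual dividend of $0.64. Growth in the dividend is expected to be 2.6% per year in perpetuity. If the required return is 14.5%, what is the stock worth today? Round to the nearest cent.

D₁ = D₀ × (1 + g) = $0.64 × 1.026 = $0.6566
Growing perpetuity: P = D₁ / (r − g) = $0.6566 / (0.145 − 0.026) = $5.52

$5.52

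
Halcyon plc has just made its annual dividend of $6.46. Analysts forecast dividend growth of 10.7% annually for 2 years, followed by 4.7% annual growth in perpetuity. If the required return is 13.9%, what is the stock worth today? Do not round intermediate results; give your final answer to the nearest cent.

D_1 = 7.15122
D_2 = 7.91640
Terminal value at year 2: TV = D_2×(1+g_2)/(r−g_2) = 8.28847/0.092 = 90.09208
P_0 = D_1/(1+r)^1 + D_2/(1+r)^2 + TV/(1+r)^2
    = 6.27851 + 6.10211 + 69.44471 = 81.82533

$81.83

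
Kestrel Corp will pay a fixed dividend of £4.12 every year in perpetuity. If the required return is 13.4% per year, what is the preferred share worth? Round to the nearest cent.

Level perpetuity: PV = C / r = £4.12 / 0.134 = £30.75

£30.75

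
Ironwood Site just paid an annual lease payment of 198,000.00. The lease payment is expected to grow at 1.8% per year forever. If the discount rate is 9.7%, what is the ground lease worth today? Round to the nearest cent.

D₁ = D₀ × (1 + g) = 198,000.00 × 1.018 = 201,564.0000
Growing perpetuity: P = D₁ / (r − g) = 201,564.0000 / (0.097 − 0.018) = 2,551,443.04

2551443.04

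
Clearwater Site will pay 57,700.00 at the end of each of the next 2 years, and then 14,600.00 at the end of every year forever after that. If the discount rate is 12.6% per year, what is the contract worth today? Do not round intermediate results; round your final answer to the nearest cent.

188143.96

PV of 2-year annuity: 57,700.00 × [1 − (1+0.126)^−2] / 0.126 = 96752.52154
Perpetuity value at year 2: 14,600.00 / 0.126 = 115873.01587
PV of perpetuity: 115873.01587 / (1+0.126)^2 = 91391.44197
Total PV = 96752.52154 + 91391.44197 = 188143.96351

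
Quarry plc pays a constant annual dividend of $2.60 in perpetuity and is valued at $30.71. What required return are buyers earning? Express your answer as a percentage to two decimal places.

8.47%

P = C/r ⇒ r = C/P = $2.60/$30.71 = 0.084663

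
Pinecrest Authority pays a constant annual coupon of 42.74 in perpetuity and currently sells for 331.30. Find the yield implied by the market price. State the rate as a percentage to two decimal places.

P = C/r ⇒ r = C/P = 42.74/331.30 = 0.129007

12.90%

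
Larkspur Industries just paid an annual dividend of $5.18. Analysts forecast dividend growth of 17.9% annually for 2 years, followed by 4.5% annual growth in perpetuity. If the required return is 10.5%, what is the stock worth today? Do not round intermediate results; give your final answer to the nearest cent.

$114.13

D_1 = 6.10722
D_2 = 7.20041
Terminal value at year 2: TV = D_2×(1+g_2)/(r−g_2) = 7.52443/0.06 = 125.40718
P_0 = D_1/(1+r)^1 + D_2/(1+r)^2 + TV/(1+r)^2
    = 5.52690 + 5.89702 + 102.70648 = 114.13040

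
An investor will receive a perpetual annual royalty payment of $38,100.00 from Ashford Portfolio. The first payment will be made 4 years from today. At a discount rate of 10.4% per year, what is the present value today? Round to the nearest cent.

Value at end of year 3: C / r = $38,100.00 / 0.104 = $366,346.1538
Discount to today: PV = $366,346.1538 / (1 + 0.104)^3 = $366,346.1538 / 1.345573 = $272,260.36

$272260.36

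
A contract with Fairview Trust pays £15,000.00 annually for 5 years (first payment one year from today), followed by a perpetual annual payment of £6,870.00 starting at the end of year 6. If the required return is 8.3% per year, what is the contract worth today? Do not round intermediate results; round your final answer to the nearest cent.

PV of 5-year annuity: £15,000.00 × [1 − (1+0.083)^−5] / 0.083 = 59420.07540
Perpetuity value at year 5: £6,870.00 / 0.083 = 82771.08434
PV of perpetuity: 82771.08434 / (1+0.083)^5 = 55556.68980
Total PV = 59420.07540 + 55556.68980 = 114976.76521

£114976.77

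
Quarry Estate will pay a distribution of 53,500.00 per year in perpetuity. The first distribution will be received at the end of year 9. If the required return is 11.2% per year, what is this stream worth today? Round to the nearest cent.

Value at end of year 8: C / r = 53,500.00 / 0.112 = 477,678.5714
Discount to today: PV = 477,678.5714 / (1 + 0.112)^8 = 477,678.5714 / 2.337967 = 204,313.69

204313.69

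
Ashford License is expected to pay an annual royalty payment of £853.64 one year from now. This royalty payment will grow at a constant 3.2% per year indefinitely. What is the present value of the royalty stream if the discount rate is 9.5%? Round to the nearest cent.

Growing perpetuity: P = D₁ / (r − g) = £853.6400 / (0.095 − 0.032) = £13,549.84

£13549.84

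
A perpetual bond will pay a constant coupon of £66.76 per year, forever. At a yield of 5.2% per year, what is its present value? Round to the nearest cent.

Level perpetuity: PV = C / r = £66.76 / 0.052 = £1,283.85

£1283.85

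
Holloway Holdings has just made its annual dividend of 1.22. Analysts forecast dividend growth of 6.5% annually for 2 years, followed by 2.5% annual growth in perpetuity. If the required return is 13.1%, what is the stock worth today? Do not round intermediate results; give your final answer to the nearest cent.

12.69

D_1 = 1.29930
D_2 = 1.38375
Terminal value at year 2: TV = D_2×(1+g_2)/(r−g_2) = 1.41835/0.106 = 13.38064
P_0 = D_1/(1+r)^1 + D_2/(1+r)^2 + TV/(1+r)^2
    = 1.14881 + 1.08177 + 10.46049 = 12.69106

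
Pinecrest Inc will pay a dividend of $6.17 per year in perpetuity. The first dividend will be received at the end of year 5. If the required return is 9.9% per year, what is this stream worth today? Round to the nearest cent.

$42.72

Value at end of year 4: C / r = $6.17 / 0.099 = $62.3232
Discount to today: PV = $62.3232 / (1 + 0.099)^4 = $62.3232 / 1.458783 = $42.72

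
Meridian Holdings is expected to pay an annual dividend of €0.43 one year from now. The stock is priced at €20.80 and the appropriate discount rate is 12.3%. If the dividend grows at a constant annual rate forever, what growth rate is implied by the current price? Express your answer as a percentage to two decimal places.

10.23%

P = D₁/(r−g) ⇒ g = r − D₁/P = 0.123 − €0.43/€20.80 = 0.102327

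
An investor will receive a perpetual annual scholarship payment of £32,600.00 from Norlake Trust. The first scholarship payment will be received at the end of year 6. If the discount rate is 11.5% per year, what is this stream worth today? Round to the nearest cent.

£164492.24

Value at end of year 5: C / r = £32,600.00 / 0.115 = £283,478.2609
Discount to today: PV = £283,478.2609 / (1 + 0.115)^5 = £283,478.2609 / 1.723353 = £164,492.24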